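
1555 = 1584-29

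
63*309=19467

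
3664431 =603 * 6077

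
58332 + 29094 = 87426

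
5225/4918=5225/4918 = 1.06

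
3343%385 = 263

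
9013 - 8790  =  223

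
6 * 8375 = 50250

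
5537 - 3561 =1976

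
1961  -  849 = 1112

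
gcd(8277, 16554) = 8277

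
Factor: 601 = 601^1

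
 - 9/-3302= 9/3302 = 0.00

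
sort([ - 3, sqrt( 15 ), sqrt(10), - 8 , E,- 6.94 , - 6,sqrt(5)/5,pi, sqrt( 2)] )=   [ - 8 , - 6.94 ,- 6, - 3,sqrt(5)/5, sqrt( 2 ), E, pi, sqrt( 10 ) , sqrt(15 ) ]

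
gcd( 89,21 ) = 1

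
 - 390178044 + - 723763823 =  - 1113941867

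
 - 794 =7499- 8293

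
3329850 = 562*5925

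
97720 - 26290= 71430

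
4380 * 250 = 1095000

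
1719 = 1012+707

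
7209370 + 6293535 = 13502905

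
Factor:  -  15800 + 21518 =5718 = 2^1*3^1 * 953^1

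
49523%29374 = 20149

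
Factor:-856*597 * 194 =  -2^4*3^1*97^1*107^1* 199^1 = - 99140208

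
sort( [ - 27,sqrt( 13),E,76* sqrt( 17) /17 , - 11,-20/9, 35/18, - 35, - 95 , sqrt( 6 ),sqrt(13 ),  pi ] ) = [ - 95, - 35,  -  27, - 11, - 20/9, 35/18,sqrt(6),E,pi, sqrt ( 13 ),sqrt(13 ), 76*sqrt(17)/17 ]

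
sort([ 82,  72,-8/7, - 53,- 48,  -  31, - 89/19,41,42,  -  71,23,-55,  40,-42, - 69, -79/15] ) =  [ - 71, - 69 , - 55, - 53, - 48,-42 , - 31, - 79/15,- 89/19, - 8/7, 23,40 , 41, 42,72, 82 ] 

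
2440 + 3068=5508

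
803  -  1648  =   - 845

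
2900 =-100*( - 29)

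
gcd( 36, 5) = 1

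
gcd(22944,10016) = 32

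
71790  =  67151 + 4639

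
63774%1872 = 126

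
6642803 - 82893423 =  - 76250620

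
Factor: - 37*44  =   -2^2 *11^1*37^1 = - 1628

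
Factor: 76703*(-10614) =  - 2^1*3^1*11^1*19^1*29^1*61^1*367^1= - 814125642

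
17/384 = 17/384 = 0.04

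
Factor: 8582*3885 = 2^1*3^1*5^1*7^2*37^1*613^1 = 33341070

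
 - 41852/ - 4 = 10463/1 = 10463.00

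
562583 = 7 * 80369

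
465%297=168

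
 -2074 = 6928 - 9002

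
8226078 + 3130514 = 11356592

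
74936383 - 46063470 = 28872913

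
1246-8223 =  - 6977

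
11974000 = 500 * 23948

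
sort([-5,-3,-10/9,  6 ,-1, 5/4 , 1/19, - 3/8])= [ - 5 ,-3, - 10/9, - 1,-3/8,1/19 , 5/4 , 6]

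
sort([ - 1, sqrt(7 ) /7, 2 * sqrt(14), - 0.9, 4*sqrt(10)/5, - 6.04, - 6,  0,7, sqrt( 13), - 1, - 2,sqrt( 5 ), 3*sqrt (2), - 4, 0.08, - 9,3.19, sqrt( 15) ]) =[ - 9, - 6.04, - 6, -4, - 2, - 1,  -  1, - 0.9 , 0, 0.08, sqrt( 7)/7 , sqrt ( 5 ),4*sqrt (10 ) /5,  3.19, sqrt ( 13), sqrt(15 ), 3*sqrt( 2), 7,2*sqrt( 14) ] 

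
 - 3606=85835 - 89441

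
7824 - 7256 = 568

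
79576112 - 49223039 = 30353073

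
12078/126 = 671/7 = 95.86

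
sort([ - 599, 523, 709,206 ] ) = [  -  599,206, 523,  709 ]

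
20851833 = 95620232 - 74768399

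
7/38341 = 7/38341 = 0.00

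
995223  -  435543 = 559680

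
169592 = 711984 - 542392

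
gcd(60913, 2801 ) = 1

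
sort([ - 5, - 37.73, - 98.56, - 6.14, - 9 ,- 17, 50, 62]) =[ - 98.56, - 37.73, - 17, - 9,-6.14, -5, 50,62]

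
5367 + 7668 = 13035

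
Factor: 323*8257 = 2667011 =17^1*19^1*23^1*359^1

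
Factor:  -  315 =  -3^2*5^1*7^1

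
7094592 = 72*98536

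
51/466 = 51/466 = 0.11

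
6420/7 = 6420/7  =  917.14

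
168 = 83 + 85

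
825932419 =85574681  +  740357738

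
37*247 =9139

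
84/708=7/59 = 0.12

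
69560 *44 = 3060640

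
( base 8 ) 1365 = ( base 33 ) mv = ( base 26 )133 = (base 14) 3C1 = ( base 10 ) 757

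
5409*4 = 21636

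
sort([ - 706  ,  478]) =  [-706, 478 ]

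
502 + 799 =1301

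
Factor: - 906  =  -2^1*3^1*151^1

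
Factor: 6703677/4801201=3^2*277^1 * 2689^1*4801201^( - 1 )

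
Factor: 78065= 5^1*13^1*1201^1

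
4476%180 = 156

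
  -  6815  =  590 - 7405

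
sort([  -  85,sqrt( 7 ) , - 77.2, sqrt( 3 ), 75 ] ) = [ - 85,  -  77.2,sqrt(3),  sqrt(7),75]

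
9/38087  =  9/38087 = 0.00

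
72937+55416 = 128353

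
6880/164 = 1720/41 = 41.95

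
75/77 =75/77  =  0.97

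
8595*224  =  1925280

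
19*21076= 400444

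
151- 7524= - 7373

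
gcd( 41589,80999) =1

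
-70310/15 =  - 14062/3 = - 4687.33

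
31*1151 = 35681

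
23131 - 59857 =- 36726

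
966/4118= 483/2059=0.23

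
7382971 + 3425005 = 10807976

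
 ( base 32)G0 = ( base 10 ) 512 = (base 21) 138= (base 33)fh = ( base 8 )1000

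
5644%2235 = 1174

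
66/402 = 11/67 = 0.16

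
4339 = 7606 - 3267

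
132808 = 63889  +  68919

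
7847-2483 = 5364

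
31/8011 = 31/8011 = 0.00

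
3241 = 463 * 7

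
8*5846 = 46768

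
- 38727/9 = -4303 = - 4303.00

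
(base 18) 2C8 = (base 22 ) 1he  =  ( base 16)368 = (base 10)872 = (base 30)t2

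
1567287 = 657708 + 909579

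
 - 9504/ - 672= 99/7=14.14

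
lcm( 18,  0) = 0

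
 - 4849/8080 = - 1 +3231/8080 = - 0.60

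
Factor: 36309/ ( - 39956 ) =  - 5187/5708= - 2^ ( - 2) *3^1*7^1 * 13^1*19^1*1427^( - 1)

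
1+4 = 5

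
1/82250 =1/82250 = 0.00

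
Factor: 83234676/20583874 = 41617338/10291937 = 2^1*3^1*7^1* 67^ ( - 1 )*153611^( - 1)*990889^1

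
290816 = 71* 4096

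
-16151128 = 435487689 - 451638817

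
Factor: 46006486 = 2^1 *19^1 * 23^1*52639^1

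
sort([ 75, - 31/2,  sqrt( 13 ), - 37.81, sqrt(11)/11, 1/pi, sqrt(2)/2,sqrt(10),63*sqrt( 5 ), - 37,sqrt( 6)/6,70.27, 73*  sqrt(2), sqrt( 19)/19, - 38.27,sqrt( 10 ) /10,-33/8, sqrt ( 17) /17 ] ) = [ - 38.27, - 37.81, -37, - 31/2, - 33/8,sqrt(19) /19,  sqrt( 17)/17,  sqrt(11 )/11,sqrt( 10) /10, 1/pi, sqrt( 6)/6,sqrt(2 )/2,sqrt( 10 ) , sqrt (13 ),70.27,75,73 * sqrt(2 ),63 * sqrt( 5 )]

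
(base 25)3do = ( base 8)4260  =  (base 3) 10001101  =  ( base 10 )2224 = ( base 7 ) 6325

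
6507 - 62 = 6445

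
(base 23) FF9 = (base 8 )20141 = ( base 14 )3041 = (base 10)8289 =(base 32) 831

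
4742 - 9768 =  - 5026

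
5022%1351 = 969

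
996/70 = 498/35 = 14.23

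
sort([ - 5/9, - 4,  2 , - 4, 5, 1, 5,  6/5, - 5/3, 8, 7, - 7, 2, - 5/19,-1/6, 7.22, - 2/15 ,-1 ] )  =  [ - 7,-4, - 4, - 5/3, - 1 , - 5/9,-5/19, - 1/6, - 2/15,1,6/5,2,2,  5, 5,  7,7.22,  8]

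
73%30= 13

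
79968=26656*3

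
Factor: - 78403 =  - 13^1*37^1*163^1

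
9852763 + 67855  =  9920618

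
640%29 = 2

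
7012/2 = 3506  =  3506.00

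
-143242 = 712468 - 855710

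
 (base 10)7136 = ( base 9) 10708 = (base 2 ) 1101111100000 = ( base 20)HGG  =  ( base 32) 6v0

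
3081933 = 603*5111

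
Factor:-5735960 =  - 2^3*5^1*193^1*743^1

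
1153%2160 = 1153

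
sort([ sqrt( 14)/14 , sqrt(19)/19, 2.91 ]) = [ sqrt( 19) /19, sqrt( 14 ) /14,2.91 ] 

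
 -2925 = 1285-4210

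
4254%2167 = 2087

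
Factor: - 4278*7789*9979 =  - 332513671818 = - 2^1 * 3^1*17^1*23^1*31^1*587^1*7789^1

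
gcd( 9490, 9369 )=1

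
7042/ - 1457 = - 7042/1457 =-4.83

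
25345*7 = 177415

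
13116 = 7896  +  5220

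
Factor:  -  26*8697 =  -2^1*3^1 *13^2*223^1=- 226122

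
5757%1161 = 1113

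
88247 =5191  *17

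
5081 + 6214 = 11295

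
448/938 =32/67=0.48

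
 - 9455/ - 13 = 727+4/13 = 727.31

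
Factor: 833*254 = 211582 = 2^1*7^2  *  17^1*127^1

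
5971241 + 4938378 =10909619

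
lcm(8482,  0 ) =0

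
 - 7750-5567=- 13317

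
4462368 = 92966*48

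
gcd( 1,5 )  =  1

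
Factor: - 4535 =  - 5^1 *907^1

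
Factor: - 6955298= - 2^1*7^1*263^1*1889^1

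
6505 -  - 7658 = 14163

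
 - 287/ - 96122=287/96122 = 0.00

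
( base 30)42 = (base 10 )122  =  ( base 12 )a2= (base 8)172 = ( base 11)101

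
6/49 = 6/49=   0.12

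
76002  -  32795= 43207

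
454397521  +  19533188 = 473930709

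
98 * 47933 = 4697434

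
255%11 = 2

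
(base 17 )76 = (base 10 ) 125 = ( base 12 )a5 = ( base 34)3N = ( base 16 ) 7d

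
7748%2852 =2044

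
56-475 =- 419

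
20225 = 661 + 19564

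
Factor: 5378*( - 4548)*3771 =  - 2^3*3^3*379^1* 419^1*2689^1= - 92235432024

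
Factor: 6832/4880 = 5^ (  -  1)*7^1 = 7/5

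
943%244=211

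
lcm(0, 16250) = 0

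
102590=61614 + 40976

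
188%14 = 6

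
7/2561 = 7/2561 =0.00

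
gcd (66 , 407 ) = 11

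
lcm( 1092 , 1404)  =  9828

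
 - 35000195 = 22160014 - 57160209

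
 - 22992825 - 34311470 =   -  57304295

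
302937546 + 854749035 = 1157686581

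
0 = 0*( - 936) 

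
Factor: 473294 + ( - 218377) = 254917 = 13^1 * 19609^1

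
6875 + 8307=15182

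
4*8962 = 35848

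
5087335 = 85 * 59851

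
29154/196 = 14577/98 = 148.74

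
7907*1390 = 10990730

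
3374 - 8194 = - 4820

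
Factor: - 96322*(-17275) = 1663962550 = 2^1*5^2*17^1*691^1*2833^1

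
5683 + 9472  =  15155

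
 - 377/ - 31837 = 29/2449 = 0.01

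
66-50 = 16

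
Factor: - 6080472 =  - 2^3*3^2*79^1*1069^1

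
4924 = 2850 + 2074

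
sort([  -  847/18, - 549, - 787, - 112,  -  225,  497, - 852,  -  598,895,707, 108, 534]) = [ - 852 ,-787, - 598,-549, -225,  -  112,  -  847/18, 108, 497 , 534, 707,895 ]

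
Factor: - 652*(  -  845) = 550940 = 2^2*5^1 * 13^2*163^1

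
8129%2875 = 2379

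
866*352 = 304832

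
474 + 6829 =7303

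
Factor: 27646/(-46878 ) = -23/39  =  - 3^( - 1)*13^(  -  1 ) * 23^1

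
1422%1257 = 165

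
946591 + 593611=1540202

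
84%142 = 84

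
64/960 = 1/15 =0.07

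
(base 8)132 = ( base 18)50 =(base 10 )90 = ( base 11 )82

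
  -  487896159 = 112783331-600679490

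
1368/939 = 1 + 143/313 = 1.46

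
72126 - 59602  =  12524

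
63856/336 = 3991/21=190.05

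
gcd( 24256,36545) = 1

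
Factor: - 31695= - 3^1*5^1* 2113^1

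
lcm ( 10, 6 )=30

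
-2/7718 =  - 1+3858/3859 = - 0.00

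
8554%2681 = 511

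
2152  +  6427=8579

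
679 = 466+213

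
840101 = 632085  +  208016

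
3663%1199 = 66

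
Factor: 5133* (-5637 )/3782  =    -  2^(-1 )*3^2*29^1*31^(-1)*59^1*61^ ( - 1) * 1879^1 = -  28934721/3782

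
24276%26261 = 24276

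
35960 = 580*62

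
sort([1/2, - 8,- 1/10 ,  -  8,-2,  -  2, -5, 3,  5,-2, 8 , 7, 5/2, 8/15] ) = [ - 8,-8, - 5, - 2, - 2, - 2, - 1/10,  1/2 , 8/15,5/2,3,5,7,8]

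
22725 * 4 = 90900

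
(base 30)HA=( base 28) IG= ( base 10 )520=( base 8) 1010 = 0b1000001000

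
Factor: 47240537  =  47240537^1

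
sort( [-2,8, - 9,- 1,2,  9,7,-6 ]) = [ - 9, - 6 ,-2,  -  1,2,7,  8, 9]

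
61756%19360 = 3676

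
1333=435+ 898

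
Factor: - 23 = - 23^1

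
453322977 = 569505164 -116182187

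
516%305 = 211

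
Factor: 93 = 3^1*31^1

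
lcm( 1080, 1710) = 20520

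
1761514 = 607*2902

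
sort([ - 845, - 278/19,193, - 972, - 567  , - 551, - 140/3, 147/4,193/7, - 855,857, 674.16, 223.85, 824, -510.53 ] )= [ - 972, - 855, - 845, - 567, - 551 , - 510.53,  -  140/3 , - 278/19, 193/7,147/4 , 193,223.85, 674.16,824,857] 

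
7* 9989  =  69923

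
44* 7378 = 324632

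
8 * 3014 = 24112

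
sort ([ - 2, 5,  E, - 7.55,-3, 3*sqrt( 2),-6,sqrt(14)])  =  [ - 7.55, - 6 , -3, - 2, E, sqrt( 14 ),  3 * sqrt ( 2),5] 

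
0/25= 0 = 0.00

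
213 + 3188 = 3401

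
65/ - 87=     -  1 + 22/87  =  -  0.75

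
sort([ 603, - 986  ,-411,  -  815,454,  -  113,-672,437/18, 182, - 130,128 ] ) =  [ - 986 , - 815, - 672,  -  411, - 130,  -  113, 437/18, 128,  182, 454,603]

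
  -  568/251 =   -  568/251 = -2.26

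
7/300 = 7/300 = 0.02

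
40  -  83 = -43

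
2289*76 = 173964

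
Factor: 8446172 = 2^2*7^1*301649^1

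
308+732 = 1040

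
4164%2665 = 1499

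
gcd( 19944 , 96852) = 12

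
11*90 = 990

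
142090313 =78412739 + 63677574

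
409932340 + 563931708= 973864048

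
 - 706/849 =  - 706/849 = - 0.83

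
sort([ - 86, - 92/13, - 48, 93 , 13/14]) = [ - 86, - 48  , - 92/13, 13/14 , 93]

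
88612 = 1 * 88612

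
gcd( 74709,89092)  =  1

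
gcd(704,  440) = 88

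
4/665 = 4/665  =  0.01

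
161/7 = 23 = 23.00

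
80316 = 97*828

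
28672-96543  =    -  67871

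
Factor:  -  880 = -2^4*5^1*11^1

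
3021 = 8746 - 5725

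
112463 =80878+31585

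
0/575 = 0 = 0.00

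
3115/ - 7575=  - 623/1515= - 0.41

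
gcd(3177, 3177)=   3177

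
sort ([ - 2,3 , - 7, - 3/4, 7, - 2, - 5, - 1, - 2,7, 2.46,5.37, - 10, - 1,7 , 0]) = [ - 10, - 7,  -  5, - 2, - 2,-2, - 1, - 1, - 3/4, 0, 2.46 , 3,5.37 , 7, 7,7]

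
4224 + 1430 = 5654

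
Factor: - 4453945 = -5^1  *890789^1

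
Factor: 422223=3^1*140741^1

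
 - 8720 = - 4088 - 4632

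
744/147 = 5+3/49 = 5.06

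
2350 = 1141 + 1209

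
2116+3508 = 5624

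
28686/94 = 305  +  8/47  =  305.17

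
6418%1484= 482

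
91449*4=365796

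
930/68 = 465/34 = 13.68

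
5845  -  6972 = -1127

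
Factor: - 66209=-11^1*13^1 * 463^1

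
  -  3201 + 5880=2679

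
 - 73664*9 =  - 662976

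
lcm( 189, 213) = 13419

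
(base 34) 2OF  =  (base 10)3143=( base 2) 110001000111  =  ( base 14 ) 1207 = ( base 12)199B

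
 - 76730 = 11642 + -88372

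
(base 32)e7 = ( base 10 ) 455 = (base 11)384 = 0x1c7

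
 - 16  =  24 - 40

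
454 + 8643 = 9097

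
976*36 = 35136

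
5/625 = 1/125 = 0.01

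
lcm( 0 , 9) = 0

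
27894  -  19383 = 8511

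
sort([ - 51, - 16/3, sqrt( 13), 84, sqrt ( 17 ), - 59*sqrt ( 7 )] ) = [-59*sqrt ( 7 ), - 51, - 16/3 , sqrt(13 ), sqrt (17),84]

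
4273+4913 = 9186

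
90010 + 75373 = 165383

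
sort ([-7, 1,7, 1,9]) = [-7,1, 1 , 7,9]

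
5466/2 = 2733 =2733.00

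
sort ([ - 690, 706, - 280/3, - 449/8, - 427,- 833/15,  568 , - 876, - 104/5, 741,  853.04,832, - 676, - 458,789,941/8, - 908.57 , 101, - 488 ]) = [ - 908.57, - 876 , - 690, - 676, - 488, - 458, - 427, - 280/3, - 449/8 , - 833/15, - 104/5,101,  941/8 , 568 , 706, 741, 789, 832, 853.04]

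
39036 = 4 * 9759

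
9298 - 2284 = 7014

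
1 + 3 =4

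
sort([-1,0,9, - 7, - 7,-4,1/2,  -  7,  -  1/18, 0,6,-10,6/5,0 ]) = [ - 10 ,  -  7 , - 7,  -  7, - 4,-1, - 1/18,0,0,  0,1/2, 6/5,6,9]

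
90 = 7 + 83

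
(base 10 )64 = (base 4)1000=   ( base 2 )1000000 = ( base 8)100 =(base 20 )34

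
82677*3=248031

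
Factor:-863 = -863^1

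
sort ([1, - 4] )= [ - 4, 1 ]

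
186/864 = 31/144 =0.22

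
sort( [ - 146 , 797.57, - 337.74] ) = [ - 337.74, - 146,797.57 ]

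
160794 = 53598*3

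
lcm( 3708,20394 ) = 40788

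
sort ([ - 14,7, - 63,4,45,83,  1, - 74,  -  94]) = [ - 94,  -  74,  -  63, - 14 , 1, 4,7,45,83] 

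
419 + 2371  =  2790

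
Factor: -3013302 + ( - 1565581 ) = -4578883^1 = - 4578883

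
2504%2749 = 2504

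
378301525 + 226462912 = 604764437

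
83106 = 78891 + 4215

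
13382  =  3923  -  - 9459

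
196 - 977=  - 781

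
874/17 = 51 + 7/17 = 51.41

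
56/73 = 56/73 = 0.77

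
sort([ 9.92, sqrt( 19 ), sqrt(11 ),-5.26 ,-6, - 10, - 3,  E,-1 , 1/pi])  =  [ - 10, -6, - 5.26  ,-3, -1,1/pi, E, sqrt( 11),sqrt( 19),9.92 ] 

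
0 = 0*68751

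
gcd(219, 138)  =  3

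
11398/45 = 11398/45=253.29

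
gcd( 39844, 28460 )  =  5692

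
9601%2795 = 1216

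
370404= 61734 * 6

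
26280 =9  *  2920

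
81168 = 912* 89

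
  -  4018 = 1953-5971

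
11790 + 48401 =60191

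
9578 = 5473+4105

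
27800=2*13900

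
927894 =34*27291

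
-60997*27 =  - 1646919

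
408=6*68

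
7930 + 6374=14304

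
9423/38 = 9423/38 = 247.97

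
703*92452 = 64993756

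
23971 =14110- - 9861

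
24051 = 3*8017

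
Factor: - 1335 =-3^1 * 5^1*89^1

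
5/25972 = 5/25972 =0.00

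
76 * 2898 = 220248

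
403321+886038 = 1289359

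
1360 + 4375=5735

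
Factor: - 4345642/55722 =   -  3^(-1)*7^1*17^1*19^1*31^2*37^( - 1)*251^(  -  1) = - 2172821/27861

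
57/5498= 57/5498  =  0.01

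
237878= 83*2866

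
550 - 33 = 517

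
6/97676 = 3/48838 = 0.00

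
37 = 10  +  27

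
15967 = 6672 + 9295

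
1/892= 1/892= 0.00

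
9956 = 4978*2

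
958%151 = 52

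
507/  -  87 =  - 6 + 5/29 = -5.83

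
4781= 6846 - 2065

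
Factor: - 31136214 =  - 2^1*3^1*17^1  *  31^1 *43^1*229^1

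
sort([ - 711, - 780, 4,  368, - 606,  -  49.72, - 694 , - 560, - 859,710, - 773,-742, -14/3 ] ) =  [ - 859, -780, - 773, -742, - 711, - 694, - 606 ,  -  560,-49.72 , - 14/3, 4,368, 710] 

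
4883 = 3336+1547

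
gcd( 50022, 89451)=9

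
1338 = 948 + 390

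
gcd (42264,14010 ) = 6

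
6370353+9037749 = 15408102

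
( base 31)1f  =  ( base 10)46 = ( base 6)114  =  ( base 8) 56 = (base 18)2a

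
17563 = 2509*7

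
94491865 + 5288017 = 99779882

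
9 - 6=3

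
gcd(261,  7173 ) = 9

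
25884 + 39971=65855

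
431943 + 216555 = 648498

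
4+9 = 13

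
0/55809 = 0 =0.00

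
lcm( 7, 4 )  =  28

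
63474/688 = 31737/344 = 92.26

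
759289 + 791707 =1550996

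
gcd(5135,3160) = 395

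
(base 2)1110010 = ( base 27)46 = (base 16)72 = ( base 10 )114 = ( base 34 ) 3c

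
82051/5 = 16410  +  1/5 = 16410.20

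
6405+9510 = 15915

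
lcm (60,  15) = 60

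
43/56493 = 43/56493 = 0.00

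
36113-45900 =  - 9787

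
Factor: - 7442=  - 2^1*61^2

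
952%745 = 207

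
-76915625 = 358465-77274090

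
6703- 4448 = 2255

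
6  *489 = 2934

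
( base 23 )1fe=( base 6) 4040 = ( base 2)1101111000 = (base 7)2406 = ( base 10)888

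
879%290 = 9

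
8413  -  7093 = 1320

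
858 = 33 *26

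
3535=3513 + 22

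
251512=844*298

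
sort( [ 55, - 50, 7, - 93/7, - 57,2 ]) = [-57, - 50 , - 93/7,2, 7,55 ]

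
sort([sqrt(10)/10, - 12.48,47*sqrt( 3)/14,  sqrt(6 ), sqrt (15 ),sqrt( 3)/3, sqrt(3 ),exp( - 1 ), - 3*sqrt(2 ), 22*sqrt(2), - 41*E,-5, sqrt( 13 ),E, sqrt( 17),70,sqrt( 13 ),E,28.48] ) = [ - 41*E, - 12.48, - 5, -3 *sqrt( 2),sqrt( 10)/10,exp ( - 1 ),  sqrt(3 ) /3,sqrt(3),sqrt( 6),E, E, sqrt( 13 ),sqrt ( 13), sqrt( 15), sqrt( 17 ) , 47 * sqrt (3 )/14,28.48,22*sqrt(2 ) , 70]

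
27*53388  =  1441476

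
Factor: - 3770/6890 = -29^1*53^ (-1) = - 29/53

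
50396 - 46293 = 4103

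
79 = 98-19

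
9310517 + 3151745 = 12462262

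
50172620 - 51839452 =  - 1666832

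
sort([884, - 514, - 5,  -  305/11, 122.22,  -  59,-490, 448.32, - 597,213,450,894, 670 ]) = [ - 597,-514,-490, - 59,-305/11 ,-5, 122.22 , 213,448.32,450,670,  884, 894 ]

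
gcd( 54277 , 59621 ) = 1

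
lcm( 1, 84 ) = 84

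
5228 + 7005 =12233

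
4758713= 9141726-4383013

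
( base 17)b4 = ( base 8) 277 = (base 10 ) 191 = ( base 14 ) d9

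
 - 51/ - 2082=17/694 =0.02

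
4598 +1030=5628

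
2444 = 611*4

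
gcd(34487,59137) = 1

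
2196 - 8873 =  - 6677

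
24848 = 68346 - 43498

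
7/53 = 7/53 = 0.13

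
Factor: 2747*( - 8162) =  - 22421014 = - 2^1 * 7^1*11^1*41^1*53^1 *67^1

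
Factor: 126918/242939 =198/379=2^1*3^2*11^1*379^( -1) 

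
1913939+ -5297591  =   - 3383652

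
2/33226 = 1/16613  =  0.00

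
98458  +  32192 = 130650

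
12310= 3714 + 8596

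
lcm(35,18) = 630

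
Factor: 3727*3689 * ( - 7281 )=-3^2*7^1*17^1*31^1*809^1*3727^1 = - 100105762743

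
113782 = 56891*2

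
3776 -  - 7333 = 11109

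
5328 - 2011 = 3317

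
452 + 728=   1180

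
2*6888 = 13776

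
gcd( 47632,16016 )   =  208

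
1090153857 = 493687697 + 596466160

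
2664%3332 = 2664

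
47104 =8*5888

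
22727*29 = 659083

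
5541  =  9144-3603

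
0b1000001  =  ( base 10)65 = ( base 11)5A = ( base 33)1w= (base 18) 3B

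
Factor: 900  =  2^2*3^2*5^2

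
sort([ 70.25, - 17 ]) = [ - 17,70.25] 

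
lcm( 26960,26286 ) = 1051440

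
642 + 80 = 722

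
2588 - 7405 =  -4817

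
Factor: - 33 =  - 3^1*11^1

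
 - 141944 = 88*(  -  1613)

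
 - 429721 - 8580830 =-9010551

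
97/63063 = 97/63063 = 0.00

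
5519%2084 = 1351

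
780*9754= 7608120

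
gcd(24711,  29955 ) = 3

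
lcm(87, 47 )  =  4089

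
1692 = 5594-3902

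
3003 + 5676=8679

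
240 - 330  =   - 90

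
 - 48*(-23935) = 1148880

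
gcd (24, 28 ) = 4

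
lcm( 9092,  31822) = 63644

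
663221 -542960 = 120261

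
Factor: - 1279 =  - 1279^1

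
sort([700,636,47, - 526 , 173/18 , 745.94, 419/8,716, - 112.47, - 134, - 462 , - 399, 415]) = [  -  526, - 462, - 399,- 134,  -  112.47,173/18,47,419/8, 415, 636,700,716,745.94]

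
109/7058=109/7058 = 0.02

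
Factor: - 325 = -5^2*13^1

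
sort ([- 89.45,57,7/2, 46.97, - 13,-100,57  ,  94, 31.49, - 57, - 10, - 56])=[ - 100, - 89.45, - 57, - 56, - 13,- 10, 7/2,31.49, 46.97, 57,57, 94 ] 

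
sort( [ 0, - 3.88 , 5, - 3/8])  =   [- 3.88,  -  3/8,0,5] 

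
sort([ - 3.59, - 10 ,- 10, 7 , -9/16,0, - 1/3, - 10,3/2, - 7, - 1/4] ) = [ - 10, - 10 , - 10, - 7 ,  -  3.59, - 9/16,  -  1/3, - 1/4,0, 3/2, 7] 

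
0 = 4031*0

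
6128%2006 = 110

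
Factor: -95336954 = -2^1*71^1 *83^1*8089^1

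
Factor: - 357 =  - 3^1*  7^1 *17^1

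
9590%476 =70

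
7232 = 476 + 6756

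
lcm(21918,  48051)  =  1249326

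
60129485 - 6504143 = 53625342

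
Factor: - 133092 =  - 2^2*3^2*3697^1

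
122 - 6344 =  - 6222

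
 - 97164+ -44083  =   - 141247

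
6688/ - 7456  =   -1 + 24/233 = -  0.90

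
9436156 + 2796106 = 12232262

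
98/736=49/368=   0.13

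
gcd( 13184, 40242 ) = 2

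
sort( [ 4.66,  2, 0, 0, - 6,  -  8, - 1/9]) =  [ - 8, - 6,  -  1/9, 0, 0  ,  2, 4.66]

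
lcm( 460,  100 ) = 2300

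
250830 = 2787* 90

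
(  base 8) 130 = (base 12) 74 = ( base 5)323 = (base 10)88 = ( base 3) 10021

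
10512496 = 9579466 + 933030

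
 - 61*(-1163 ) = 70943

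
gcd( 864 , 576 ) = 288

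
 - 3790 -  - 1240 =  - 2550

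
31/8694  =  31/8694 = 0.00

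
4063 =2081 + 1982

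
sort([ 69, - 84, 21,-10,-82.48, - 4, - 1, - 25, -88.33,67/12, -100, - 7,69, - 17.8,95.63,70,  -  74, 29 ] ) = [ - 100, - 88.33,  -  84, - 82.48 , - 74, - 25, - 17.8, - 10, - 7, - 4, - 1, 67/12,21, 29,  69, 69,70,  95.63]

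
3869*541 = 2093129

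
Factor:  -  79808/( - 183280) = 172/395 = 2^2*5^( - 1)*43^1*79^(- 1)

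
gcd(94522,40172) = 2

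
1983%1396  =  587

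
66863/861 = 66863/861= 77.66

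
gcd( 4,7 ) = 1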